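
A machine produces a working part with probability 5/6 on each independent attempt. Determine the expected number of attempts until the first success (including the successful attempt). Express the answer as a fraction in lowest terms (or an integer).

6/5

For a geometric distribution, E[trials] = 1/p = 1/(5/6) = 6/5.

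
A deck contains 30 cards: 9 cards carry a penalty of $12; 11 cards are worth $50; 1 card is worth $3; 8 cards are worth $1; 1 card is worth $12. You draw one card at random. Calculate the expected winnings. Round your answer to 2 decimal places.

E[payout] = (9/30)·(-12) + (11/30)·50 + (1/30)·3 + (8/30)·1 + (1/30)·12 = 31/2
≈ $15.50

$15.50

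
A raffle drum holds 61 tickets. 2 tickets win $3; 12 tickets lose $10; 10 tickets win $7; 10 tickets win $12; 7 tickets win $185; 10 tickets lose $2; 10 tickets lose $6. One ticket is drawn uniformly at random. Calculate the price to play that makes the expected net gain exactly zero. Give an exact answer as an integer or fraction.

E[payout] = (2/61)·3 + (12/61)·(-10) + (10/61)·7 + (10/61)·12 + (7/61)·185 + (10/61)·(-2) + (10/61)·(-6) = 1291/61
Fair fee = E[payout] = 1291/61

1291/61 dollars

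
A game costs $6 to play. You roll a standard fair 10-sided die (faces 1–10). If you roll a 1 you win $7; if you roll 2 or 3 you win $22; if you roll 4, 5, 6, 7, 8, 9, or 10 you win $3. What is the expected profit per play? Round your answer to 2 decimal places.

$1.20

E[payout] = (7/10)·3 + (1/10)·7 + (1/5)·22 = 36/5
Expected profit = 36/5 − 6 = 6/5 ≈ $1.20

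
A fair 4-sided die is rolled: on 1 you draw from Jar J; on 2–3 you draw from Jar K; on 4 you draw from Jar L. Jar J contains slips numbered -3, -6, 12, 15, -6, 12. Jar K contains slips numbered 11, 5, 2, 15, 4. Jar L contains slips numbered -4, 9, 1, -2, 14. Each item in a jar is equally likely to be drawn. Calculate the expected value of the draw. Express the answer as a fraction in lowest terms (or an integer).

E[X | Jar J] = (-3 − 6 + 12 + 15 − 6 + 12)/6 = 4
E[X | Jar K] = (11 + 5 + 2 + 15 + 4)/5 = 37/5
E[X | Jar L] = (-4 + 9 + 1 − 2 + 14)/5 = 18/5
E[X] = (1/4)·4 + (1/2)·37/5 + (1/4)·18/5 = 28/5

28/5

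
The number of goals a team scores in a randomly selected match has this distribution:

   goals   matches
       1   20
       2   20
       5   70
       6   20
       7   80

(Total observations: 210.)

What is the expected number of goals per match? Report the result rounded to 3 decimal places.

5.190

Total = 210, so P(goals=1) = 20/210, etc.
E[X] = (2/21)·1 + (2/21)·2 + (1/3)·5 + (2/21)·6 + (8/21)·7
     = 109/21 ≈ 5.190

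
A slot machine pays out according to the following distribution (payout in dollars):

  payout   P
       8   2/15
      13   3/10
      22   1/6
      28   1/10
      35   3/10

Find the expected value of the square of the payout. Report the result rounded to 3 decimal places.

E[X²] = (2/15)·64 + (3/10)·169 + (1/6)·484 + (1/10)·784 + (3/10)·1225
     = 2929/5 ≈ 585.800

585.800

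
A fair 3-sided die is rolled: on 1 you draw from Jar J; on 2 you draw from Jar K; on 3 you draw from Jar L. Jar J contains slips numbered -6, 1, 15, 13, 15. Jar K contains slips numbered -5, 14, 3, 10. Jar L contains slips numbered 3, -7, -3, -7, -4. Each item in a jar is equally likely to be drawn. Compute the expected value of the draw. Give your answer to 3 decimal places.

3.167

E[X | Jar J] = (-6 + 1 + 15 + 13 + 15)/5 = 38/5
E[X | Jar K] = (-5 + 14 + 3 + 10)/4 = 11/2
E[X | Jar L] = (3 − 7 − 3 − 7 − 4)/5 = -18/5
E[X] = (1/3)·38/5 + (1/3)·11/2 + (1/3)·(-18/5) = 19/6 ≈ 3.167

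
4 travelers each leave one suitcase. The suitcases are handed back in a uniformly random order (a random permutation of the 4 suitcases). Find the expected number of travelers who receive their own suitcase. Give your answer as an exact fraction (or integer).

1

Let Xᵢ = 1 if person i gets their own suitcase. For each i, P(Xᵢ=1) = 1/4.
By linearity of expectation, E[X₁+…+X_4] = 4·(1/4) = 1.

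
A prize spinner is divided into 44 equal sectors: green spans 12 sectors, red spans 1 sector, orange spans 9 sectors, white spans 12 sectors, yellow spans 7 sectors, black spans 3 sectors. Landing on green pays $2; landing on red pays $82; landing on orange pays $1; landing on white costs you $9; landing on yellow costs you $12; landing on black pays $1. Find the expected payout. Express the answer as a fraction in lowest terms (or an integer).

-37/22 dollars

E[payout] = (12/44)·2 + (1/44)·82 + (9/44)·1 + (12/44)·(-9) + (7/44)·(-12) + (3/44)·1 = -37/22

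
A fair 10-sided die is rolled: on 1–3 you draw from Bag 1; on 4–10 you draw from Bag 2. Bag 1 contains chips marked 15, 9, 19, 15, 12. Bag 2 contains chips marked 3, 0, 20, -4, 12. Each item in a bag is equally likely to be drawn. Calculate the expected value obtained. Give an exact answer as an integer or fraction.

427/50

E[X | Bag 1] = (15 + 9 + 19 + 15 + 12)/5 = 14
E[X | Bag 2] = (3 + 0 + 20 − 4 + 12)/5 = 31/5
E[X] = (3/10)·14 + (7/10)·31/5 = 427/50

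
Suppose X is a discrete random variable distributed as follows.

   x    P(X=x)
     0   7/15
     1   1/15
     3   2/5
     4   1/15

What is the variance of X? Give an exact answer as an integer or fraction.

536/225

E[X] = (7/15)·0 + (1/15)·1 + (2/5)·3 + (1/15)·4 = 23/15
E[X²] = (7/15)·0 + (1/15)·1 + (2/5)·9 + (1/15)·16 = 71/15
Var(X) = 71/15 − (23/15)² = 536/225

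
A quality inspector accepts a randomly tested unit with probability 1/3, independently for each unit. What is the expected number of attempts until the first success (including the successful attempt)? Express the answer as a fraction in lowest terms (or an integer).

For a geometric distribution, E[trials] = 1/p = 1/(1/3) = 3.

3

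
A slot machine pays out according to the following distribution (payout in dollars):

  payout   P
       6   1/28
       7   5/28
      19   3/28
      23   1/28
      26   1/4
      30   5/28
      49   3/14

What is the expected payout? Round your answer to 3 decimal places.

$26.679

E[X] = (1/28)·6 + (5/28)·7 + (3/28)·19 + (1/28)·23 + (1/4)·26 + (5/28)·30 + (3/14)·49
     = 747/28 ≈ 26.679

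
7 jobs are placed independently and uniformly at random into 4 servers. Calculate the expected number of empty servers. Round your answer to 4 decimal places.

Let Xⱼ=1 if server j is empty. P(Xⱼ=1) = ((4-1)/4)^7 = 2187/16384.
By linearity, E[#empty] = 4·2187/16384 = 2187/4096.
≈ 0.5339

0.5339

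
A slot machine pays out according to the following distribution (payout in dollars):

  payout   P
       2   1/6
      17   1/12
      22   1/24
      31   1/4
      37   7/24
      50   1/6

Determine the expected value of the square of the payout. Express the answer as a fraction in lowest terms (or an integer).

8809/8

E[X²] = (1/6)·4 + (1/12)·289 + (1/24)·484 + (1/4)·961 + (7/24)·1369 + (1/6)·2500
     = 8809/8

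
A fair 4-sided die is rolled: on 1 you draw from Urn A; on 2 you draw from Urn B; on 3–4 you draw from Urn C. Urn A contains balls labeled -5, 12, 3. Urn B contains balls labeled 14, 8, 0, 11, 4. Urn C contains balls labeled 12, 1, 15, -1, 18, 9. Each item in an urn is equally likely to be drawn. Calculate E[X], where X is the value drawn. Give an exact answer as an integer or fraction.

E[X | Urn A] = (-5 + 12 + 3)/3 = 10/3
E[X | Urn B] = (14 + 8 + 0 + 11 + 4)/5 = 37/5
E[X | Urn C] = (12 + 1 + 15 − 1 + 18 + 9)/6 = 9
E[X] = (1/4)·10/3 + (1/4)·37/5 + (1/2)·9 = 431/60

431/60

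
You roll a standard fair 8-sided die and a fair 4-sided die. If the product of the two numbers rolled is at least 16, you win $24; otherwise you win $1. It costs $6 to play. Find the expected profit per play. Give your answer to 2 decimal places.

$1.47

E[payout] = (23/32)·1 + (9/32)·24 = 239/32
Expected profit = 239/32 − 6 = 47/32 ≈ $1.47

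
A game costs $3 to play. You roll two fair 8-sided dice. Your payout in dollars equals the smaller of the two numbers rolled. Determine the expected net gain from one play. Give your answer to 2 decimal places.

$0.19

Distribution of the smaller of the two numbers rolled: 1 w.p. 15/64, 2 w.p. 13/64, 3 w.p. 11/64, 4 w.p. 9/64, 5 w.p. 7/64, 6 w.p. 5/64, …
E[payout] = (15/64)·1 + (13/64)·2 + (11/64)·3 + (9/64)·4 + (7/64)·5 + (5/64)·6 + (3/64)·7 + (1/64)·8 = 51/16
Expected profit = 51/16 − 3 = 3/16 ≈ $0.19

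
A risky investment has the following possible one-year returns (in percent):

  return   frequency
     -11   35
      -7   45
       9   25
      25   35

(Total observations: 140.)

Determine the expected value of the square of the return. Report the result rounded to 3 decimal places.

216.714

Total = 140, so P(return=-11) = 35/140, etc.
E[X²] = (1/4)·121 + (9/28)·49 + (5/28)·81 + (1/4)·625
     = 1517/7 ≈ 216.714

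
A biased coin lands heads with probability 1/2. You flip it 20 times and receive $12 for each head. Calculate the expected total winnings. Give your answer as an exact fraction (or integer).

E[#heads] = 20·1/2 = 10 (linearity over flips).
E[winnings] = 12·10 = 120.

$120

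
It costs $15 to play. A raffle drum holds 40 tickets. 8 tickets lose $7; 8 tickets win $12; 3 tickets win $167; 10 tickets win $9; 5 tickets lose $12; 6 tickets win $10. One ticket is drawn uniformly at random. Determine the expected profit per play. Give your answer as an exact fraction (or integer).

31/40 dollars

E[payout] = (8/40)·(-7) + (8/40)·12 + (3/40)·167 + (10/40)·9 + (5/40)·(-12) + (6/40)·10 = 631/40
Expected profit = 631/40 − 15 = 31/40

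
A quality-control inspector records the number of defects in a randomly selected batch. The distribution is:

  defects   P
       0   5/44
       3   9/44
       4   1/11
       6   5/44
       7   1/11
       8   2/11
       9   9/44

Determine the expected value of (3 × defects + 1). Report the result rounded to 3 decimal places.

E[3x+1] = (5/44)·1 + (9/44)·10 + (1/11)·13 + (5/44)·19 + (1/11)·22 + (2/11)·25 + (9/44)·28
     = 391/22 ≈ 17.773

17.773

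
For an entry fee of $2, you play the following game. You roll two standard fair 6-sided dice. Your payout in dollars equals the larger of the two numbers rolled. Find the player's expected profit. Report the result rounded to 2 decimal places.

$2.47

Distribution of the larger of the two numbers rolled: 1 w.p. 1/36, 2 w.p. 1/12, 3 w.p. 5/36, 4 w.p. 7/36, 5 w.p. 1/4, 6 w.p. 11/36
E[payout] = (1/36)·1 + (1/12)·2 + (5/36)·3 + (7/36)·4 + (1/4)·5 + (11/36)·6 = 161/36
Expected profit = 161/36 − 2 = 89/36 ≈ $2.47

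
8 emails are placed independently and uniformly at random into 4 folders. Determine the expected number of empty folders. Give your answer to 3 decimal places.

0.400

Let Xⱼ=1 if folder j is empty. P(Xⱼ=1) = ((4-1)/4)^8 = 6561/65536.
By linearity, E[#empty] = 4·6561/65536 = 6561/16384.
≈ 0.400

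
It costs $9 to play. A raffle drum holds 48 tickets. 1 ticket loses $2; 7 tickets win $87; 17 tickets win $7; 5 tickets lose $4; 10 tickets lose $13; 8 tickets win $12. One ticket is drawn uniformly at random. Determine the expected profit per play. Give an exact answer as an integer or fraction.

E[payout] = (1/48)·(-2) + (7/48)·87 + (17/48)·7 + (5/48)·(-4) + (10/48)·(-13) + (8/48)·12 = 14
Expected profit = 14 − 9 = 5

$5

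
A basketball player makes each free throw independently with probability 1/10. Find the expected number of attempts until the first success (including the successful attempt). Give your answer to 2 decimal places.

For a geometric distribution, E[trials] = 1/p = 1/(1/10) = 10.
≈ 10.00

10.00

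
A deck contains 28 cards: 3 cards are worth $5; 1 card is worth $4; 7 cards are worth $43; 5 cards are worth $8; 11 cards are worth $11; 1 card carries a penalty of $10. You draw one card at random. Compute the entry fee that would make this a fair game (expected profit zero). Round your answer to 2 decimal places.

E[payout] = (3/28)·5 + (1/28)·4 + (7/28)·43 + (5/28)·8 + (11/28)·11 + (1/28)·(-10) = 471/28
Fair fee = E[payout] = 471/28 ≈ $16.82

$16.82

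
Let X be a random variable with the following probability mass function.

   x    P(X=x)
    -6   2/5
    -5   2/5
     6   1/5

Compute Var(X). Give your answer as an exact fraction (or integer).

534/25

E[X] = (2/5)·(-6) + (2/5)·(-5) + (1/5)·6 = -16/5
E[X²] = (2/5)·36 + (2/5)·25 + (1/5)·36 = 158/5
Var(X) = 158/5 − (-16/5)² = 534/25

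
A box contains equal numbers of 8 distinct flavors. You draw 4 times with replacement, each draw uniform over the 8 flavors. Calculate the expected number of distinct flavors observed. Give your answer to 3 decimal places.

3.311

Let Xⱼ=1 if type j appears at least once. P(Xⱼ=1) = 1 − ((8−1)/8)^4 = 1695/4096.
E[#distinct] = 8·1695/4096 = 1695/512.
≈ 3.311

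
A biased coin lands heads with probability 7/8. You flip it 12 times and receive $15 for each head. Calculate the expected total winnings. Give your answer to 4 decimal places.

E[#heads] = 12·7/8 = 21/2 (linearity over flips).
E[winnings] = 15·21/2 = 315/2.
≈ 157.5000

$157.5000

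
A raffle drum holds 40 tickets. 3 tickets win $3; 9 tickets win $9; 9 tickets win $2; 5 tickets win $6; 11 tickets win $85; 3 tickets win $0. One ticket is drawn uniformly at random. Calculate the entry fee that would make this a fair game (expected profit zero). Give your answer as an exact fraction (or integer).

E[payout] = (3/40)·3 + (9/40)·9 + (9/40)·2 + (5/40)·6 + (11/40)·85 + (3/40)·0 = 1073/40
Fair fee = E[payout] = 1073/40

1073/40 dollars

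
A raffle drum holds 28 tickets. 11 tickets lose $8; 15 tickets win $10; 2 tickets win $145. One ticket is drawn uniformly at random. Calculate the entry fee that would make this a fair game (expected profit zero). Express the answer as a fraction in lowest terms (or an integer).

E[payout] = (11/28)·(-8) + (15/28)·10 + (2/28)·145 = 88/7
Fair fee = E[payout] = 88/7

88/7 dollars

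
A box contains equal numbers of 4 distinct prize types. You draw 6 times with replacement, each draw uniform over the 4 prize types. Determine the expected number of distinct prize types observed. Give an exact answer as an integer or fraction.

Let Xⱼ=1 if type j appears at least once. P(Xⱼ=1) = 1 − ((4−1)/4)^6 = 3367/4096.
E[#distinct] = 4·3367/4096 = 3367/1024.

3367/1024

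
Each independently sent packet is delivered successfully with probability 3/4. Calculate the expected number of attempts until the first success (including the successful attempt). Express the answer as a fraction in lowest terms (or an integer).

For a geometric distribution, E[trials] = 1/p = 1/(3/4) = 4/3.

4/3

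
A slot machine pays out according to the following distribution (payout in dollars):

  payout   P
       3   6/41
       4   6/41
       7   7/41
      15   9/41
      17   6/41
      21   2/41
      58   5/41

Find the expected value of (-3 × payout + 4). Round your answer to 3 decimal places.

E[-3x+4] = (6/41)·(-5) + (6/41)·(-8) + (7/41)·(-17) + (9/41)·(-41) + (6/41)·(-47) + (2/41)·(-59) + (5/41)·(-170)
     = -1816/41 ≈ -44.293

-44.293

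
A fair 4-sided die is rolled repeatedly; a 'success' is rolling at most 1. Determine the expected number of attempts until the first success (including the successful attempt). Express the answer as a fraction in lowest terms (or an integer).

4

For a geometric distribution, E[trials] = 1/p = 1/(1/4) = 4.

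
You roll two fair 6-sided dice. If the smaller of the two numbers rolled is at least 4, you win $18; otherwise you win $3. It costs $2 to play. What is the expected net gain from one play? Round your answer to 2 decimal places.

$4.75

E[payout] = (3/4)·3 + (1/4)·18 = 27/4
Expected profit = 27/4 − 2 = 19/4 ≈ $4.75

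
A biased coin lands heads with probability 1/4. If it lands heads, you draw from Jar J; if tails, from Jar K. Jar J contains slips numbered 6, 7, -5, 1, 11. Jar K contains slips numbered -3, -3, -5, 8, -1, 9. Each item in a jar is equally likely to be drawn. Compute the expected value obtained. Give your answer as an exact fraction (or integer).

E[X | Jar J] = (6 + 7 − 5 + 1 + 11)/5 = 4
E[X | Jar K] = (-3 − 3 − 5 + 8 − 1 + 9)/6 = 5/6
E[X] = (1/4)·4 + (3/4)·5/6 = 13/8

13/8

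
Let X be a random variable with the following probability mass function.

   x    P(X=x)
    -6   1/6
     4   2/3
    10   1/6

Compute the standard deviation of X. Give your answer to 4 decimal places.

E[X] = 10/3, E[X²] = 100/3
Var(X) = E[X²] − (E[X])² = 100/3 − 100/9 = 200/9
SD(X) = √(200/9) ≈ 4.7140

4.7140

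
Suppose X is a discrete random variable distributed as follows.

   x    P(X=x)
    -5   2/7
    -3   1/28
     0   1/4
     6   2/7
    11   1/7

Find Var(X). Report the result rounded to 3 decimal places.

31.973

E[X] = (2/7)·(-5) + (1/28)·(-3) + (1/4)·0 + (2/7)·6 + (1/7)·11 = 7/4
E[X²] = (2/7)·25 + (1/28)·9 + (1/4)·0 + (2/7)·36 + (1/7)·121 = 981/28
Var(X) = 981/28 − (7/4)² = 3581/112 ≈ 31.973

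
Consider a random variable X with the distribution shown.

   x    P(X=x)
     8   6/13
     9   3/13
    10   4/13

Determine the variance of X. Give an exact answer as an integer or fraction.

E[X] = (6/13)·8 + (3/13)·9 + (4/13)·10 = 115/13
E[X²] = (6/13)·64 + (3/13)·81 + (4/13)·100 = 79
Var(X) = 79 − (115/13)² = 126/169

126/169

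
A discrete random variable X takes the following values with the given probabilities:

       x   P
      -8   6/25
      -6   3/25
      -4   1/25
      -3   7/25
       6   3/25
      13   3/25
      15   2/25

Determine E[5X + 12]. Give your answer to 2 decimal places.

11.20

E[5x+12] = (6/25)·(-28) + (3/25)·(-18) + (1/25)·(-8) + (7/25)·(-3) + (3/25)·42 + (3/25)·77 + (2/25)·87
     = 56/5 ≈ 11.20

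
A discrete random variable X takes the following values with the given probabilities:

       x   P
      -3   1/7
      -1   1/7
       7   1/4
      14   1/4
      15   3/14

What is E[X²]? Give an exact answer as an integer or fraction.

3105/28

E[X²] = (1/7)·9 + (1/7)·1 + (1/4)·49 + (1/4)·196 + (3/14)·225
     = 3105/28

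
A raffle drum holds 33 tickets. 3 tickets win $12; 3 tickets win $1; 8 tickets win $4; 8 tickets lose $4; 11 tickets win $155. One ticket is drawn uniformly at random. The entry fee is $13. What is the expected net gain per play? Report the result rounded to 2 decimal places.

$39.85

E[payout] = (3/33)·12 + (3/33)·1 + (8/33)·4 + (8/33)·(-4) + (11/33)·155 = 1744/33
Expected profit = 1744/33 − 13 = 1315/33 ≈ $39.85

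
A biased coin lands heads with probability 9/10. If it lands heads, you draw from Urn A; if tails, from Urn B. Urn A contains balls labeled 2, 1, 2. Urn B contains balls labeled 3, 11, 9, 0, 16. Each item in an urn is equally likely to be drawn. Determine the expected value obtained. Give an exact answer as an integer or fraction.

E[X | Urn A] = (2 + 1 + 2)/3 = 5/3
E[X | Urn B] = (3 + 11 + 9 + 0 + 16)/5 = 39/5
E[X] = (9/10)·5/3 + (1/10)·39/5 = 57/25

57/25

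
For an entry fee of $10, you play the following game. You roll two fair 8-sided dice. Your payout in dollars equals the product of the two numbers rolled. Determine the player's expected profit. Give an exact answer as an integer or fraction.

41/4 dollars

Distribution of the product of the two numbers rolled: 1 w.p. 1/64, 2 w.p. 1/32, 3 w.p. 1/32, 4 w.p. 3/64, 5 w.p. 1/32, 6 w.p. 1/16, …
E[payout] = (1/64)·1 + (1/32)·2 + (1/32)·3 + (3/64)·4 + (1/32)·5 + (1/16)·6 + (1/32)·7 + (1/16)·8 + (1/64)·9 + (1/32)·10 + (1/16)·12 + (1/32)·14 + (1/32)·15 + (3/64)·16 + (1/32)·18 + (1/32)·20 + (1/32)·21 + (1/16)·24 + (1/64)·25 + (1/32)·28 + (1/32)·30 + (1/32)·32 + (1/32)·35 + (1/64)·36 + (1/32)·40 + (1/32)·42 + (1/32)·48 + (1/64)·49 + (1/32)·56 + (1/64)·64 = 81/4
Expected profit = 81/4 − 10 = 41/4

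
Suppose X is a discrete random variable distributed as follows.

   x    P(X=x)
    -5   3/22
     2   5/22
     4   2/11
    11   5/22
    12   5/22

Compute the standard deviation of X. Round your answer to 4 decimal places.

5.8867

E[X] = 63/11, E[X²] = 742/11
Var(X) = E[X²] − (E[X])² = 742/11 − 3969/121 = 4193/121
SD(X) = √(4193/121) ≈ 5.8867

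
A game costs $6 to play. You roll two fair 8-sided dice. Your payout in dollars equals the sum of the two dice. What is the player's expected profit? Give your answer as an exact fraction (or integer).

$3

Distribution of the sum of the two dice: 2 w.p. 1/64, 3 w.p. 1/32, 4 w.p. 3/64, 5 w.p. 1/16, 6 w.p. 5/64, 7 w.p. 3/32, …
E[payout] = (1/64)·2 + (1/32)·3 + (3/64)·4 + (1/16)·5 + (5/64)·6 + (3/32)·7 + (7/64)·8 + (1/8)·9 + (7/64)·10 + (3/32)·11 + (5/64)·12 + (1/16)·13 + (3/64)·14 + (1/32)·15 + (1/64)·16 = 9
Expected profit = 9 − 6 = 3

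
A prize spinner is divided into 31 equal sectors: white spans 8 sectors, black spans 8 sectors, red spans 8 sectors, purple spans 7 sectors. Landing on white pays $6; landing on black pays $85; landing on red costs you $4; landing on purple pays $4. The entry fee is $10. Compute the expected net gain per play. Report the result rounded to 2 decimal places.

$13.35

E[payout] = (8/31)·6 + (8/31)·85 + (8/31)·(-4) + (7/31)·4 = 724/31
Expected profit = 724/31 − 10 = 414/31 ≈ $13.35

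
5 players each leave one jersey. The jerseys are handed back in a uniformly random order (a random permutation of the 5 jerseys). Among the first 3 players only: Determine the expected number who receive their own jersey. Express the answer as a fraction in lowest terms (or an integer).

Let Xᵢ = 1 if person i gets their own jersey. For each i, P(Xᵢ=1) = 1/5.
By linearity of expectation, E[X₁+…+X_3] = 3·(1/5) = 3/5.

3/5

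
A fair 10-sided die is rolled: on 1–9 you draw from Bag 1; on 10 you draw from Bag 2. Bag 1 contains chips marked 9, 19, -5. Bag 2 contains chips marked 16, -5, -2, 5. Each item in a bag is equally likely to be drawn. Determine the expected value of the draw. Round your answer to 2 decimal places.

E[X | Bag 1] = (9 + 19 − 5)/3 = 23/3
E[X | Bag 2] = (16 − 5 − 2 + 5)/4 = 7/2
E[X] = (9/10)·23/3 + (1/10)·7/2 = 29/4 ≈ 7.25

7.25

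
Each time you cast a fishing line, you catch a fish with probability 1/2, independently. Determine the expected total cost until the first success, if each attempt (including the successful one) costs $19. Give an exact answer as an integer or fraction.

$38

E[#attempts] = 1/p = 2; E[cost] = 19·2 = 38.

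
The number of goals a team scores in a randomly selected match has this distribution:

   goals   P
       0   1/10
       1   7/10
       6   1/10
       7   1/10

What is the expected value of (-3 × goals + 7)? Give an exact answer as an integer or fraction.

E[-3x+7] = (1/10)·7 + (7/10)·4 + (1/10)·(-11) + (1/10)·(-14)
     = 1

1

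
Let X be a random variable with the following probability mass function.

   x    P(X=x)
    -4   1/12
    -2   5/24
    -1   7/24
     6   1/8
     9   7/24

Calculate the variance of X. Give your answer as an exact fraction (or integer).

905/36

E[X] = (1/12)·(-4) + (5/24)·(-2) + (7/24)·(-1) + (1/8)·6 + (7/24)·9 = 7/3
E[X²] = (1/12)·16 + (5/24)·4 + (7/24)·1 + (1/8)·36 + (7/24)·81 = 367/12
Var(X) = 367/12 − (7/3)² = 905/36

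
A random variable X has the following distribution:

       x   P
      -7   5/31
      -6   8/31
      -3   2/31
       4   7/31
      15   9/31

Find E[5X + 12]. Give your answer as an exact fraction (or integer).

E[5x+12] = (5/31)·(-23) + (8/31)·(-18) + (2/31)·(-3) + (7/31)·32 + (9/31)·87
     = 742/31

742/31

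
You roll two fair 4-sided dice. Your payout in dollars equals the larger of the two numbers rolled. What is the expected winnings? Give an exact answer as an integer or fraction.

Distribution of the larger of the two numbers rolled: 1 w.p. 1/16, 2 w.p. 3/16, 3 w.p. 5/16, 4 w.p. 7/16
E[payout] = (1/16)·1 + (3/16)·2 + (5/16)·3 + (7/16)·4 = 25/8

25/8 dollars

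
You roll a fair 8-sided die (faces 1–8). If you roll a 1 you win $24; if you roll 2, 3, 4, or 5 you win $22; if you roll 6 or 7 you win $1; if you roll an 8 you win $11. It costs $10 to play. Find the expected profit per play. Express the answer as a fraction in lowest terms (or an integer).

45/8 dollars

E[payout] = (1/4)·1 + (1/8)·11 + (1/2)·22 + (1/8)·24 = 125/8
Expected profit = 125/8 − 10 = 45/8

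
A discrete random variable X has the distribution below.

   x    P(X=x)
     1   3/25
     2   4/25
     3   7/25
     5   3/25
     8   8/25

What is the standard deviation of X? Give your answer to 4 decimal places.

2.6545

E[X] = 111/25, E[X²] = 669/25
Var(X) = E[X²] − (E[X])² = 669/25 − 12321/625 = 4404/625
SD(X) = √(4404/625) ≈ 2.6545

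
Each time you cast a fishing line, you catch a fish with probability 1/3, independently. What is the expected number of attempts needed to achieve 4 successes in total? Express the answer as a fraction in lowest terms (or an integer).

By linearity (sum of 4 independent geometric waits), E[trials] = 4/p = 4/(1/3) = 12.

12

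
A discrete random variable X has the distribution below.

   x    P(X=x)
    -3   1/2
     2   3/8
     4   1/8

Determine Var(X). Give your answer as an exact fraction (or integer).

E[X] = (1/2)·(-3) + (3/8)·2 + (1/8)·4 = -1/4
E[X²] = (1/2)·9 + (3/8)·4 + (1/8)·16 = 8
Var(X) = 8 − (-1/4)² = 127/16

127/16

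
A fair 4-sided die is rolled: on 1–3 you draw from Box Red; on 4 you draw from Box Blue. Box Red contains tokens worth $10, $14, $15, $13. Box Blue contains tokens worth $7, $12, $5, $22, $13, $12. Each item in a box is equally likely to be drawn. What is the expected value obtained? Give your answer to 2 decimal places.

E[X | Box Red] = (10 + 14 + 15 + 13)/4 = 13
E[X | Box Blue] = (7 + 12 + 5 + 22 + 13 + 12)/6 = 71/6
E[X] = (3/4)·13 + (1/4)·71/6 = 305/24 ≈ 12.71

$12.71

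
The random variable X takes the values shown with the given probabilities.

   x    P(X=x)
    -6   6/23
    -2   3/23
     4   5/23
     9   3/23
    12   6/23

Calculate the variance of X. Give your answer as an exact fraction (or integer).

26616/529

E[X] = (6/23)·(-6) + (3/23)·(-2) + (5/23)·4 + (3/23)·9 + (6/23)·12 = 77/23
E[X²] = (6/23)·36 + (3/23)·4 + (5/23)·16 + (3/23)·81 + (6/23)·144 = 1415/23
Var(X) = 1415/23 − (77/23)² = 26616/529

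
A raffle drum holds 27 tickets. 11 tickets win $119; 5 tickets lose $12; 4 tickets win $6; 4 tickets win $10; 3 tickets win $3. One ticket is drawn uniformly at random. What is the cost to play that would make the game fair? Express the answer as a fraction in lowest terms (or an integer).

1322/27 dollars

E[payout] = (11/27)·119 + (5/27)·(-12) + (4/27)·6 + (4/27)·10 + (3/27)·3 = 1322/27
Fair fee = E[payout] = 1322/27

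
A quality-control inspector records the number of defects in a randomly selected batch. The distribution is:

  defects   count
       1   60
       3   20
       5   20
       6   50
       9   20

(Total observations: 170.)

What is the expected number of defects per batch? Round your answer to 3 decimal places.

Total = 170, so P(defects=1) = 60/170, etc.
E[X] = (6/17)·1 + (2/17)·3 + (2/17)·5 + (5/17)·6 + (2/17)·9
     = 70/17 ≈ 4.118

4.118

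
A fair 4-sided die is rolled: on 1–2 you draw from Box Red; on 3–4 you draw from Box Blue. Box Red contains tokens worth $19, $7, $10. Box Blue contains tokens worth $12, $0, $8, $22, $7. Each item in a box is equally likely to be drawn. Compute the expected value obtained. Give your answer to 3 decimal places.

$10.900

E[X | Box Red] = (19 + 7 + 10)/3 = 12
E[X | Box Blue] = (12 + 0 + 8 + 22 + 7)/5 = 49/5
E[X] = (1/2)·12 + (1/2)·49/5 = 109/10 ≈ 10.900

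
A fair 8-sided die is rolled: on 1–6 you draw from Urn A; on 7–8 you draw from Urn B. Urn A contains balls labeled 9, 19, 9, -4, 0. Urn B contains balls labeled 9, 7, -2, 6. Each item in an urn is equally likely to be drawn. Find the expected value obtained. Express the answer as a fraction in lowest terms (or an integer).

E[X | Urn A] = (9 + 19 + 9 − 4 + 0)/5 = 33/5
E[X | Urn B] = (9 + 7 − 2 + 6)/4 = 5
E[X] = (3/4)·33/5 + (1/4)·5 = 31/5

31/5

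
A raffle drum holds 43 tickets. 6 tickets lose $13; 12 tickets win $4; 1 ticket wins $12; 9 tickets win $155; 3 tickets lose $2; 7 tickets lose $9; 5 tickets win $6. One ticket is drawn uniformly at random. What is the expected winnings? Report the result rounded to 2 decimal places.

E[payout] = (6/43)·(-13) + (12/43)·4 + (1/43)·12 + (9/43)·155 + (3/43)·(-2) + (7/43)·(-9) + (5/43)·6 = 1338/43
≈ $31.12

$31.12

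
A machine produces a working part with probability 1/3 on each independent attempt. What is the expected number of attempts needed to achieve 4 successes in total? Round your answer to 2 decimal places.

12.00

By linearity (sum of 4 independent geometric waits), E[trials] = 4/p = 4/(1/3) = 12.
≈ 12.00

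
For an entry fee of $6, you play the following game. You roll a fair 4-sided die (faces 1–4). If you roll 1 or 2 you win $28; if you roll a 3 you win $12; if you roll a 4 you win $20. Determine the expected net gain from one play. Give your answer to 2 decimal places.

E[payout] = (1/4)·12 + (1/4)·20 + (1/2)·28 = 22
Expected profit = 22 − 6 = 16 ≈ $16.00

$16.00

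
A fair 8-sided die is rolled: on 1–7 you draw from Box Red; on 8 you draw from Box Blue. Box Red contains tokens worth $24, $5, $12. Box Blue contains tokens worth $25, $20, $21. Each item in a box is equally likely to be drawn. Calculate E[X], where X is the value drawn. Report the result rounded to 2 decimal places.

$14.71

E[X | Box Red] = (24 + 5 + 12)/3 = 41/3
E[X | Box Blue] = (25 + 20 + 21)/3 = 22
E[X] = (7/8)·41/3 + (1/8)·22 = 353/24 ≈ 14.71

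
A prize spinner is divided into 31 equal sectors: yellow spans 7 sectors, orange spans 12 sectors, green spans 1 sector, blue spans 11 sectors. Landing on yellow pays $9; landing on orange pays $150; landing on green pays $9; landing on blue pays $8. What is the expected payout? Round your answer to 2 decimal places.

E[payout] = (7/31)·9 + (12/31)·150 + (1/31)·9 + (11/31)·8 = 1960/31
≈ $63.23

$63.23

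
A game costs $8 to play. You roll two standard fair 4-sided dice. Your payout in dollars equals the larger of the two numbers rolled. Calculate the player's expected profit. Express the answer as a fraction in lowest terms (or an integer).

Distribution of the larger of the two numbers rolled: 1 w.p. 1/16, 2 w.p. 3/16, 3 w.p. 5/16, 4 w.p. 7/16
E[payout] = (1/16)·1 + (3/16)·2 + (5/16)·3 + (7/16)·4 = 25/8
Expected profit = 25/8 − 8 = -39/8

-39/8 dollars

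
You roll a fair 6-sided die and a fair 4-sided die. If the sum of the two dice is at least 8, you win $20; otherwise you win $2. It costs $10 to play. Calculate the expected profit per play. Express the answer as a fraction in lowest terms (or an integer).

E[payout] = (3/4)·2 + (1/4)·20 = 13/2
Expected profit = 13/2 − 10 = -7/2

-7/2 dollars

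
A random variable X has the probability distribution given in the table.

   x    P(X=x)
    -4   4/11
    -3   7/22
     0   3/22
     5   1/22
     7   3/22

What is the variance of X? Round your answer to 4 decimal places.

14.9938

E[X] = (4/11)·(-4) + (7/22)·(-3) + (3/22)·0 + (1/22)·5 + (3/22)·7 = -27/22
E[X²] = (4/11)·16 + (7/22)·9 + (3/22)·0 + (1/22)·25 + (3/22)·49 = 33/2
Var(X) = 33/2 − (-27/22)² = 7257/484 ≈ 14.9938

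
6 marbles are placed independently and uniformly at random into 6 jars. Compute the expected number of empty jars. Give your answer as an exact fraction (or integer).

Let Xⱼ=1 if jar j is empty. P(Xⱼ=1) = ((6-1)/6)^6 = 15625/46656.
By linearity, E[#empty] = 6·15625/46656 = 15625/7776.

15625/7776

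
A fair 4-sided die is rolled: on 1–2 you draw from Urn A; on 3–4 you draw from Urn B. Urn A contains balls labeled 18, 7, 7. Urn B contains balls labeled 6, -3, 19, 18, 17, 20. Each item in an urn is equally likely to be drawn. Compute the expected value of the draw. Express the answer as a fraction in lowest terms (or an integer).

47/4

E[X | Urn A] = (18 + 7 + 7)/3 = 32/3
E[X | Urn B] = (6 − 3 + 19 + 18 + 17 + 20)/6 = 77/6
E[X] = (1/2)·32/3 + (1/2)·77/6 = 47/4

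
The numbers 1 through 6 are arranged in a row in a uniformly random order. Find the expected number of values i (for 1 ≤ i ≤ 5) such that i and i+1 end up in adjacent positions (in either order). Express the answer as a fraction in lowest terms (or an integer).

For each i ∈ {1,…,5}, let Xᵢ = 1 if i and i+1 are adjacent. P(Xᵢ=1) = 2·(6−1)!/6! = 2/6.
By linearity, E[ΣXᵢ] = (5)·(2/6) = 5/3.

5/3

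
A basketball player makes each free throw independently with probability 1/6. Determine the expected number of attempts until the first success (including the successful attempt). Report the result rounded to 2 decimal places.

6.00

For a geometric distribution, E[trials] = 1/p = 1/(1/6) = 6.
≈ 6.00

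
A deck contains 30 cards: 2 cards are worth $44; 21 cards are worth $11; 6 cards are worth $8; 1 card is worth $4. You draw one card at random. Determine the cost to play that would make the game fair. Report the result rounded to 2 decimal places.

E[payout] = (2/30)·44 + (21/30)·11 + (6/30)·8 + (1/30)·4 = 371/30
Fair fee = E[payout] = 371/30 ≈ $12.37

$12.37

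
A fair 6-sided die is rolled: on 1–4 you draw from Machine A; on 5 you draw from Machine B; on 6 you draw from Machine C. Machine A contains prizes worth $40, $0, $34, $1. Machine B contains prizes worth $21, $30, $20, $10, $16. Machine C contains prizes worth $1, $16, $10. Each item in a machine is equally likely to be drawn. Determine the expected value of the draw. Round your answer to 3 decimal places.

$17.233

E[X | Machine A] = (40 + 0 + 34 + 1)/4 = 75/4
E[X | Machine B] = (21 + 30 + 20 + 10 + 16)/5 = 97/5
E[X | Machine C] = (1 + 16 + 10)/3 = 9
E[X] = (2/3)·75/4 + (1/6)·97/5 + (1/6)·9 = 517/30 ≈ 17.233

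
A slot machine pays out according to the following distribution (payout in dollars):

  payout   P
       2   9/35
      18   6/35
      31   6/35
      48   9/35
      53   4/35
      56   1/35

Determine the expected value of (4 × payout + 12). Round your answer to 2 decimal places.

E[4x+12] = (9/35)·20 + (6/35)·84 + (6/35)·136 + (9/35)·204 + (4/35)·224 + (1/35)·236
     = 4468/35 ≈ 127.66

127.66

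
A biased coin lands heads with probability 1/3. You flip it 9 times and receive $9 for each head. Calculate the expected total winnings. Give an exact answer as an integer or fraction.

$27

E[#heads] = 9·1/3 = 3 (linearity over flips).
E[winnings] = 9·3 = 27.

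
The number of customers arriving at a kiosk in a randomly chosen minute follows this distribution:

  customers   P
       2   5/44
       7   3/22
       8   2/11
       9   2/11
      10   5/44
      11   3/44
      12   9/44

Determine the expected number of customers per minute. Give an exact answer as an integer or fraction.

379/44

E[X] = (5/44)·2 + (3/22)·7 + (2/11)·8 + (2/11)·9 + (5/44)·10 + (3/44)·11 + (9/44)·12
     = 379/44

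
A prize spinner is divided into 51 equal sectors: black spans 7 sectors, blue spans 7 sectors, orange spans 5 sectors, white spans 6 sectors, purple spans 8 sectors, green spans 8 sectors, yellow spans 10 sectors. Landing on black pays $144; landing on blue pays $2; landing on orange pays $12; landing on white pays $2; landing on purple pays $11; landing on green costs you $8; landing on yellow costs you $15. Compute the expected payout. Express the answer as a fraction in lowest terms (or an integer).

E[payout] = (7/51)·144 + (7/51)·2 + (5/51)·12 + (6/51)·2 + (8/51)·11 + (8/51)·(-8) + (10/51)·(-15) = 968/51

968/51 dollars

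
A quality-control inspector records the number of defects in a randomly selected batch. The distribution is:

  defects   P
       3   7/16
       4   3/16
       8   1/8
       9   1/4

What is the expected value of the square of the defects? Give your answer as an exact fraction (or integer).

563/16

E[X²] = (7/16)·9 + (3/16)·16 + (1/8)·64 + (1/4)·81
     = 563/16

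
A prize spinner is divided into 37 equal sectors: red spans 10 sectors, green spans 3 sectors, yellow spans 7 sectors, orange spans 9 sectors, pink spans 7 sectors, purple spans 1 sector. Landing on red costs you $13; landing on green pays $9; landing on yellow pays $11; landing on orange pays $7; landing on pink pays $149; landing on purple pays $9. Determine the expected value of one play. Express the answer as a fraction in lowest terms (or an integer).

1089/37 dollars

E[payout] = (10/37)·(-13) + (3/37)·9 + (7/37)·11 + (9/37)·7 + (7/37)·149 + (1/37)·9 = 1089/37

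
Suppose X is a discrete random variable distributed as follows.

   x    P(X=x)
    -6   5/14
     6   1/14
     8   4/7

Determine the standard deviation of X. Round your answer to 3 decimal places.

6.621

E[X] = 20/7, E[X²] = 52
Var(X) = E[X²] − (E[X])² = 52 − 400/49 = 2148/49
SD(X) = √(2148/49) ≈ 6.621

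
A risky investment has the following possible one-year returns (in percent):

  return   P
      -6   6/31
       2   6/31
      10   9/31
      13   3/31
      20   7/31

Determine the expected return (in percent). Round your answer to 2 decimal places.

E[X] = (6/31)·(-6) + (6/31)·2 + (9/31)·10 + (3/31)·13 + (7/31)·20
     = 245/31 ≈ 7.90

7.90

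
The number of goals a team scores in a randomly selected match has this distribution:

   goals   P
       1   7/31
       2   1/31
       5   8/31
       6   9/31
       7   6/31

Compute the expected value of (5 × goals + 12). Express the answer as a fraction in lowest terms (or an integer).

1097/31

E[5x+12] = (7/31)·17 + (1/31)·22 + (8/31)·37 + (9/31)·42 + (6/31)·47
     = 1097/31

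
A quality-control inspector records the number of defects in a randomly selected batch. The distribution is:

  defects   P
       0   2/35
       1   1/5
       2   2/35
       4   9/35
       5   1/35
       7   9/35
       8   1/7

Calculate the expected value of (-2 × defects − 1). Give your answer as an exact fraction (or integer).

E[-2x-1] = (2/35)·(-1) + (1/5)·(-3) + (2/35)·(-5) + (9/35)·(-9) + (1/35)·(-11) + (9/35)·(-15) + (1/7)·(-17)
     = -69/7

-69/7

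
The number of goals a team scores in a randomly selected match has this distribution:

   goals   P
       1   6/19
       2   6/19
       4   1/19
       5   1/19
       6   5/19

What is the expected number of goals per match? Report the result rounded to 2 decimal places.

E[X] = (6/19)·1 + (6/19)·2 + (1/19)·4 + (1/19)·5 + (5/19)·6
     = 3 ≈ 3.00

3.00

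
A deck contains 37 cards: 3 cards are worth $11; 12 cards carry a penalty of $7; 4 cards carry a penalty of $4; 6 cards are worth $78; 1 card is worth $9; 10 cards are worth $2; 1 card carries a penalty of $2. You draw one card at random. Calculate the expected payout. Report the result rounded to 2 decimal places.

$11.57

E[payout] = (3/37)·11 + (12/37)·(-7) + (4/37)·(-4) + (6/37)·78 + (1/37)·9 + (10/37)·2 + (1/37)·(-2) = 428/37
≈ $11.57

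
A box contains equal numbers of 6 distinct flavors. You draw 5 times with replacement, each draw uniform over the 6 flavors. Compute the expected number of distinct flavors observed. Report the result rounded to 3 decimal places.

Let Xⱼ=1 if type j appears at least once. P(Xⱼ=1) = 1 − ((6−1)/6)^5 = 4651/7776.
E[#distinct] = 6·4651/7776 = 4651/1296.
≈ 3.589

3.589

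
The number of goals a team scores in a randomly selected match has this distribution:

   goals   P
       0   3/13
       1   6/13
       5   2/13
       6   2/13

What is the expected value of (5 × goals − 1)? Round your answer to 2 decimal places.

9.77

E[5x-1] = (3/13)·(-1) + (6/13)·4 + (2/13)·24 + (2/13)·29
     = 127/13 ≈ 9.77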